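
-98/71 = -1.38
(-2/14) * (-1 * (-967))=-967/7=-138.14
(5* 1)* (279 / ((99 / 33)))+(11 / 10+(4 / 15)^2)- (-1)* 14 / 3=211877 / 450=470.84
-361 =-361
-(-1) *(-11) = -11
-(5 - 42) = 37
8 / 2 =4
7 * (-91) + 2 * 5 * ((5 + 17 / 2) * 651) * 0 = -637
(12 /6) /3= 2 /3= 0.67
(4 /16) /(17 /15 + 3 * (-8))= -15 /1372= -0.01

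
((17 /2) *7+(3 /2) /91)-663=-54917 /91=-603.48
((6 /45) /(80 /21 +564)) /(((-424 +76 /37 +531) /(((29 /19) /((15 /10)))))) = 7511 /3428075475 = 0.00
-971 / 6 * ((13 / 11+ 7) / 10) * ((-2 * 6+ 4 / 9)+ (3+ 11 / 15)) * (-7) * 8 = -870016 / 15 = -58001.07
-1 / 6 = -0.17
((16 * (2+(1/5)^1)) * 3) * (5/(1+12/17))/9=2992/87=34.39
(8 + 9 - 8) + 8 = 17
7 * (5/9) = 35/9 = 3.89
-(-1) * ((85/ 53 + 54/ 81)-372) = -58787/ 159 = -369.73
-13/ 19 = -0.68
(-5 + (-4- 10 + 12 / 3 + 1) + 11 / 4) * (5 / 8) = -225 / 32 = -7.03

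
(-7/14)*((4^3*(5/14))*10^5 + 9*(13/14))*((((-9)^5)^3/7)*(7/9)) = 732060035143469230437/28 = 26145001255123901087.04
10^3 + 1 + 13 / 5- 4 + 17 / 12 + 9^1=60601 / 60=1010.02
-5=-5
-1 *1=-1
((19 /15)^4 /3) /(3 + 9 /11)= 1433531 /6378750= 0.22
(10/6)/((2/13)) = 65/6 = 10.83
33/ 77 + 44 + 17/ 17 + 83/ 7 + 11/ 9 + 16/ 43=159506/ 2709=58.88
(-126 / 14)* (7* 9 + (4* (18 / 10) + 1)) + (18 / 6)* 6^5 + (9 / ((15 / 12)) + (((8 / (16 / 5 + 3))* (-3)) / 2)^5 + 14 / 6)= 9735159087101 / 429437265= 22669.57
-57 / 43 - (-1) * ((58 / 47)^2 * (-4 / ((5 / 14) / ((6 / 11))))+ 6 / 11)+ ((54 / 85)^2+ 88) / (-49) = -4397280608597 / 369905499425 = -11.89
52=52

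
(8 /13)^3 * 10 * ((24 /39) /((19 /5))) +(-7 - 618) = -338957075 /542659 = -624.62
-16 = -16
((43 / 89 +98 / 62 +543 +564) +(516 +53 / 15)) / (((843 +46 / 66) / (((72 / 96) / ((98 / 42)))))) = 1668137427 / 2688562730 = 0.62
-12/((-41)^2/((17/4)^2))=-0.13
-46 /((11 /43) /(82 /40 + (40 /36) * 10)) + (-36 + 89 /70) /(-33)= -2365.55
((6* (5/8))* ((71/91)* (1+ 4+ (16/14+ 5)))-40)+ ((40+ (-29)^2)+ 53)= 90807/98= 926.60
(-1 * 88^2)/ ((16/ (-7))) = 3388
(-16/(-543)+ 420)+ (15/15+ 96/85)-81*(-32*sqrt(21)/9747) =423.38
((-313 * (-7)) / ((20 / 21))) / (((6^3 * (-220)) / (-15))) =15337 / 21120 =0.73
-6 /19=-0.32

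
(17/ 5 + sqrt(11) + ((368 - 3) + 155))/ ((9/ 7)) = 7 * sqrt(11)/ 9 + 18319/ 45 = 409.67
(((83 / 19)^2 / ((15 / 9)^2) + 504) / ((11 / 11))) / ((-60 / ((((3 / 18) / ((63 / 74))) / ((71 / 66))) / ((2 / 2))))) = -69500541 / 44854250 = -1.55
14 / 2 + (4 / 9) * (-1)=59 / 9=6.56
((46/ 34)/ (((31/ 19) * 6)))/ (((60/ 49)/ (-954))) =-1134889/ 10540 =-107.67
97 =97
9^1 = 9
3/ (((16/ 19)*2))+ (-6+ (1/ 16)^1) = -133/ 32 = -4.16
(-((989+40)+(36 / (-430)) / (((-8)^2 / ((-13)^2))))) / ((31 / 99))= -700721901 / 213280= -3285.46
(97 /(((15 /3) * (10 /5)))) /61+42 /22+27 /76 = 617911 /254980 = 2.42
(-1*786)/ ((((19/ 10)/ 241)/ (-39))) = 3888217.89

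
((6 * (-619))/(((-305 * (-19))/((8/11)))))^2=882802944/4063425025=0.22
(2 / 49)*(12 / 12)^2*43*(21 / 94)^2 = 387 / 4418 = 0.09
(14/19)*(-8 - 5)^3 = -30758/19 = -1618.84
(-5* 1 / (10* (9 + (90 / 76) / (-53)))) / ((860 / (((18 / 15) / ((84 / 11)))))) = -11077 / 1088476200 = -0.00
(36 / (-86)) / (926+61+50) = -18 / 44591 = -0.00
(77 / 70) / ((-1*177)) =-11 / 1770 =-0.01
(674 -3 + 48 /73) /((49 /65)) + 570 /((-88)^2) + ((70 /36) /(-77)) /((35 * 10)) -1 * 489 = 250578904937 /623256480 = 402.05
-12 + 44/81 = -928/81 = -11.46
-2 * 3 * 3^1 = -18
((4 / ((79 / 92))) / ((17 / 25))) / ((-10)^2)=92 / 1343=0.07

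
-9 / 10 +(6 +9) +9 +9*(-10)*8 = -6969 / 10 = -696.90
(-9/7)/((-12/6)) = 9/14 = 0.64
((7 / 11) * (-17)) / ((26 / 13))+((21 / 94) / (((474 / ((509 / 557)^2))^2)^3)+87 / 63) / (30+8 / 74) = -145794412211525519997351297336388527141439267780435627657 / 27184096738041581408082101884490694123991593707044902144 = -5.36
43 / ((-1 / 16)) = -688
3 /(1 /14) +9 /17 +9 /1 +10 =1046 /17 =61.53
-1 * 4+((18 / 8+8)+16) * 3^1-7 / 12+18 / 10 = 2279 / 30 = 75.97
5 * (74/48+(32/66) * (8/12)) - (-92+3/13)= 101.09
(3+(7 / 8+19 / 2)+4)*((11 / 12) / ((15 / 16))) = 16.99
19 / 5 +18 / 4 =83 / 10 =8.30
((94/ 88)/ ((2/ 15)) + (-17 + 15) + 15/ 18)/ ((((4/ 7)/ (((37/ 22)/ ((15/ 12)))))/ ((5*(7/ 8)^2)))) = 22932637/ 371712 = 61.69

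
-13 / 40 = -0.32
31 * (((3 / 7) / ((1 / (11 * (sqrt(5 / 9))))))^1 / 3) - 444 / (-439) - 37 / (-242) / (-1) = 91205 / 106238+341 * sqrt(5) / 21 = 37.17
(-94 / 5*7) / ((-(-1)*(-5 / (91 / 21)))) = 8554 / 75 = 114.05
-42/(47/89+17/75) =-140175/2519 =-55.65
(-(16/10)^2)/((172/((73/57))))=-1168/61275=-0.02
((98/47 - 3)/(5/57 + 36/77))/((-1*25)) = 188727/2863475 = 0.07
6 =6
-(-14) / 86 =0.16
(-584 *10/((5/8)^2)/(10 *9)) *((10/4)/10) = -9344/225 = -41.53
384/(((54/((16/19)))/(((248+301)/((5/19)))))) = 62464/5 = 12492.80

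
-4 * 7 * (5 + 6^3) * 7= -43316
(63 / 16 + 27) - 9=351 / 16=21.94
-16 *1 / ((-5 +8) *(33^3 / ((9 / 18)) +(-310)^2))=-0.00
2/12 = 1/6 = 0.17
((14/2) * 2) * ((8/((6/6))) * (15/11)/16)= 105/11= 9.55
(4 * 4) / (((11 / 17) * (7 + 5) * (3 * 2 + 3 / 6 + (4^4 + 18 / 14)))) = 952 / 121869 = 0.01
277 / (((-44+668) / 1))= 277 / 624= 0.44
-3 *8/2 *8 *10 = -960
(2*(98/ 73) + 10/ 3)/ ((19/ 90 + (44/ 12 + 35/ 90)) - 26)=-0.28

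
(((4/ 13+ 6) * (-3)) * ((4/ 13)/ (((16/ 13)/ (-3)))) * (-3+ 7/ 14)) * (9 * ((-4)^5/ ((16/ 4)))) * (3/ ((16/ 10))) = 1992600/ 13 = 153276.92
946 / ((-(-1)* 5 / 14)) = 13244 / 5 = 2648.80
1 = 1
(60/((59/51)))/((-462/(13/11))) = -6630/49973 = -0.13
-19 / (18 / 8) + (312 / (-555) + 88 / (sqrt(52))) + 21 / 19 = -249959 / 31635 + 44 * sqrt(13) / 13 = 4.30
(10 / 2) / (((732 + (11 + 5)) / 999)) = 4995 / 748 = 6.68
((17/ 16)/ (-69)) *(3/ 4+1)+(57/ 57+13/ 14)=58783/ 30912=1.90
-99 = -99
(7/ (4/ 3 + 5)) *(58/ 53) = 1218/ 1007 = 1.21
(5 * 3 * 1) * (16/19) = 12.63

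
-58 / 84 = -29 / 42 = -0.69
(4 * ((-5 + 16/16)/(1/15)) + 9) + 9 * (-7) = -294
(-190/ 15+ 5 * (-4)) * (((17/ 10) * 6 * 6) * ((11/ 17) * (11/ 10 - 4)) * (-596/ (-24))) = 2329019/ 25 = 93160.76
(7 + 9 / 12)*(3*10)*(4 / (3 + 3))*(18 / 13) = 2790 / 13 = 214.62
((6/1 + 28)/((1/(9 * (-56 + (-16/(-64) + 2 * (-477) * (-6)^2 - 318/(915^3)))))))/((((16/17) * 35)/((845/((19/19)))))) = -1716097080745109959/6355468000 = -270018994.78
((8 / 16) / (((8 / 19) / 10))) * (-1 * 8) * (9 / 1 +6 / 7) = -6555 / 7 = -936.43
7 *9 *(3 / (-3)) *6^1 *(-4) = 1512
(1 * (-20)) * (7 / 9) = -140 / 9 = -15.56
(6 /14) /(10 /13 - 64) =-13 /1918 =-0.01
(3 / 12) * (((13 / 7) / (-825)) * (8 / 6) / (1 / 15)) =-13 / 1155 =-0.01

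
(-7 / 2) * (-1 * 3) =21 / 2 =10.50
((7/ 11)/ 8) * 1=7/ 88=0.08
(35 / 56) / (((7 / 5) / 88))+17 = 394 / 7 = 56.29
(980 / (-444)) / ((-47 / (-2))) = -490 / 5217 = -0.09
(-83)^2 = 6889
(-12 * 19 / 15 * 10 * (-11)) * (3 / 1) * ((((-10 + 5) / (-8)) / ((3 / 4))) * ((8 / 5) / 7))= 6688 / 7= 955.43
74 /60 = 37 /30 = 1.23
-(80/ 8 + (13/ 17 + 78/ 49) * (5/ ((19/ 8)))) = -236790/ 15827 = -14.96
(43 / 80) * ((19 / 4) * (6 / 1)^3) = 22059 / 40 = 551.48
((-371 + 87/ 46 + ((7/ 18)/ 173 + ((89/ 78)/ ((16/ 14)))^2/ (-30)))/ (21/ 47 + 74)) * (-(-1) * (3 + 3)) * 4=-119.00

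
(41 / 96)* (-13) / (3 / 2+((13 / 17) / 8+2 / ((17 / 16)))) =-9061 / 5676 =-1.60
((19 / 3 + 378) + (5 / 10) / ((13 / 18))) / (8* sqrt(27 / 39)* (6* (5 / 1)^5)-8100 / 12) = 15016 / 899973675 + 1201280* sqrt(13) / 1403958933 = 0.00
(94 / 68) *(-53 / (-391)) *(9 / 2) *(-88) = -493218 / 6647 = -74.20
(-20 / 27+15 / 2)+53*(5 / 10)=898 / 27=33.26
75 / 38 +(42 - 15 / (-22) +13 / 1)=12050 / 209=57.66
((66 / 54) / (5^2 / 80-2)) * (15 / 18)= -440 / 729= -0.60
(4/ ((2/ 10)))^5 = 3200000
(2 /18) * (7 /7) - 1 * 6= -53 /9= -5.89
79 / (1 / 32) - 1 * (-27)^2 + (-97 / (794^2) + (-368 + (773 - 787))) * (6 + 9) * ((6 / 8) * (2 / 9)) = 1064175483 / 1260872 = 844.00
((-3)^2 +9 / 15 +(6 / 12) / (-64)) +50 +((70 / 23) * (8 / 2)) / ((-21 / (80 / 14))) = 17397137 / 309120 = 56.28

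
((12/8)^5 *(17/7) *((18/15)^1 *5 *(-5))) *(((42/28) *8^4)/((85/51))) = -14276736/7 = -2039533.71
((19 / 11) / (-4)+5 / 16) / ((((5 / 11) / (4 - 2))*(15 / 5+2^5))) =-3 / 200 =-0.02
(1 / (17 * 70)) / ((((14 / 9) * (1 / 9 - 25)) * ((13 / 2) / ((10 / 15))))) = -27 / 12128480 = -0.00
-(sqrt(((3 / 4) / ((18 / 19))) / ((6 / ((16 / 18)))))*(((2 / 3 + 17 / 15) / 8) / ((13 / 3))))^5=-87723*sqrt(38) / 304163225600000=-0.00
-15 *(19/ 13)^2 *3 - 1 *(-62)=-5767/ 169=-34.12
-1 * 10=-10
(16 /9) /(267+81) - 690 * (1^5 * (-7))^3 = 185312614 /783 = 236670.01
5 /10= 1 /2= 0.50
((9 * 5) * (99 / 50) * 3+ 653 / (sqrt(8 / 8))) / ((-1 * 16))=-9203 / 160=-57.52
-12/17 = -0.71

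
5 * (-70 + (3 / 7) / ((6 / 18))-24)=-3245 / 7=-463.57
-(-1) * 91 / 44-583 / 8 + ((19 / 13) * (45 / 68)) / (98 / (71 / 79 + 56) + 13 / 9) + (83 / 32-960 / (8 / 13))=-16223998694263 / 9966166496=-1627.91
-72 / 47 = -1.53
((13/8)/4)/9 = 13/288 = 0.05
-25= -25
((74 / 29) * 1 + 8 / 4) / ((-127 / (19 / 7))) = -2508 / 25781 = -0.10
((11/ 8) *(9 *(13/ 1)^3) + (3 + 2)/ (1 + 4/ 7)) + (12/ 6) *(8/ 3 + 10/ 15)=7180199/ 264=27197.72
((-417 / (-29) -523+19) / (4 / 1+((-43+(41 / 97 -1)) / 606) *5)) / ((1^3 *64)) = -46369201 / 22065056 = -2.10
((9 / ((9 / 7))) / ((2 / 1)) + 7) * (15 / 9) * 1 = 35 / 2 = 17.50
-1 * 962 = -962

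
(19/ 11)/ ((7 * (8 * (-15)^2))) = 19/ 138600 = 0.00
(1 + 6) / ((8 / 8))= 7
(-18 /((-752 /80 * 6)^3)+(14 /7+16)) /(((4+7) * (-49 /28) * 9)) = -3203699 /30835431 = -0.10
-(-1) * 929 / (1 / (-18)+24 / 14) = 117054 / 209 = 560.07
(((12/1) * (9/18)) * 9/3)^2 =324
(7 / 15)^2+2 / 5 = 139 / 225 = 0.62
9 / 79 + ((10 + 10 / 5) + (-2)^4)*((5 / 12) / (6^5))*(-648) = -2441 / 2844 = -0.86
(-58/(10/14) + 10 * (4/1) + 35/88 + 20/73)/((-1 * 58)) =1301769/1862960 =0.70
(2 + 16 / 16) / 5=3 / 5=0.60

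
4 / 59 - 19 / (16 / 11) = -12.99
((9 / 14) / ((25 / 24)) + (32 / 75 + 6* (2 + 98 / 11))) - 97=-176147 / 5775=-30.50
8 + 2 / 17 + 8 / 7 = 1102 / 119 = 9.26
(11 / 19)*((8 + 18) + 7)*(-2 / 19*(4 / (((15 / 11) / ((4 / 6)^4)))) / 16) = -0.07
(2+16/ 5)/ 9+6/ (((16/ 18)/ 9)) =61.33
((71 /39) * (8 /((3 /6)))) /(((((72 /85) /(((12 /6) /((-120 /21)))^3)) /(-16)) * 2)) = 414001 /35100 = 11.79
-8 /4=-2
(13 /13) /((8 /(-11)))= -11 /8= -1.38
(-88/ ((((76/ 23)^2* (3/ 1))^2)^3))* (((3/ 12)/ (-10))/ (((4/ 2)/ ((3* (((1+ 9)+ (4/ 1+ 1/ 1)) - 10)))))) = 241060868752223531/ 18046765561973013674459136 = 0.00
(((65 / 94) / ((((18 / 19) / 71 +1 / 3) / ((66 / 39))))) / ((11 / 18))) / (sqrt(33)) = 121410* sqrt(33) / 725351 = 0.96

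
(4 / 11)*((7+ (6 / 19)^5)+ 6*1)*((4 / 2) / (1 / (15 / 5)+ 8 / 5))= 3863647560 / 789875581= 4.89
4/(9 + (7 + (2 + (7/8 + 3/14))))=0.21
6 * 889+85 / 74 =394801 / 74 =5335.15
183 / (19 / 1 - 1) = 61 / 6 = 10.17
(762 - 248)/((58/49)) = 12593/29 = 434.24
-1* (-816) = 816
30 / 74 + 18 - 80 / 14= 3287 / 259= 12.69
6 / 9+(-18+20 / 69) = -392 / 23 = -17.04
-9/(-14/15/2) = 135/7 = 19.29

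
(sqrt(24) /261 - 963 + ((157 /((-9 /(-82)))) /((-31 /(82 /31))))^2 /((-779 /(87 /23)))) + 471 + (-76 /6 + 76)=-5459278457854 /10896624279 + 2 * sqrt(6) /261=-500.99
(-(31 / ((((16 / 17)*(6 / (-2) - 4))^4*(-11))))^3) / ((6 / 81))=468636274871418868677 / 10371088092160050040429084672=0.00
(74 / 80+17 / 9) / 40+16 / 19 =249647 / 273600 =0.91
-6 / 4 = -1.50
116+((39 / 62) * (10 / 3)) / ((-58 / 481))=177303 / 1798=98.61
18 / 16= 9 / 8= 1.12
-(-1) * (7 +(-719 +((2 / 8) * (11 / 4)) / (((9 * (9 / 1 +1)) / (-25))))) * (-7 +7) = 0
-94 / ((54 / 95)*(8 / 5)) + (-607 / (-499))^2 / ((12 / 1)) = -5552315243 / 53784216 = -103.23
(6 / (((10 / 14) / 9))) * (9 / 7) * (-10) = -972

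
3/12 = 1/4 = 0.25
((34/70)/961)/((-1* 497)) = -17/16716595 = -0.00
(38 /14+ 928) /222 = 6515 /1554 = 4.19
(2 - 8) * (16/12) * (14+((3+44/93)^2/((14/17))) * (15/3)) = -42252676/60543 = -697.90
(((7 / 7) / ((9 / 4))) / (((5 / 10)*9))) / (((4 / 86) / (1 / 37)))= 172 / 2997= 0.06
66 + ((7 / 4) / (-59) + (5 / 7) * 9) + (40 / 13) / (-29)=45024251 / 622804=72.29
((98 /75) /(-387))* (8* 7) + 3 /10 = 6439 /58050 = 0.11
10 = 10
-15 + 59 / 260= -3841 / 260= -14.77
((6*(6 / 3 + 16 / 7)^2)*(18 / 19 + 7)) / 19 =46.10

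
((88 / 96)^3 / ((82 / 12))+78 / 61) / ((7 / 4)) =1002215 / 1260504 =0.80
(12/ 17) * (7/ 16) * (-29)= -8.96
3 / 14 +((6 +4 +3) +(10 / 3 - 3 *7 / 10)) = 1517 / 105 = 14.45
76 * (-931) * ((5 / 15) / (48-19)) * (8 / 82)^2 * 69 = -26038208 / 48749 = -534.13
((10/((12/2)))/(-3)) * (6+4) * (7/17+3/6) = -775/153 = -5.07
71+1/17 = 1208/17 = 71.06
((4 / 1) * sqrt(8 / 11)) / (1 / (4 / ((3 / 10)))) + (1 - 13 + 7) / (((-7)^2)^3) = -5 / 117649 + 320 * sqrt(22) / 33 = 45.48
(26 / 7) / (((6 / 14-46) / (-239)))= 6214 / 319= 19.48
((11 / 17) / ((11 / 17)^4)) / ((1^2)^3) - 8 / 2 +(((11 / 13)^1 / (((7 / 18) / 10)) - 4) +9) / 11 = 2.12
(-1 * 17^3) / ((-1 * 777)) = 4913 / 777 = 6.32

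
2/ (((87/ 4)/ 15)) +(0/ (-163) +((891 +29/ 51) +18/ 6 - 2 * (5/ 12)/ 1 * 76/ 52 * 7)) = 11374979/ 12818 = 887.42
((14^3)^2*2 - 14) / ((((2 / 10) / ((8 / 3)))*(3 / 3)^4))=200787440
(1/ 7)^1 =1/ 7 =0.14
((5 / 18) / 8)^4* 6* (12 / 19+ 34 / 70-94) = -857875 / 1059028992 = -0.00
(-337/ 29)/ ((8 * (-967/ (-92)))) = -0.14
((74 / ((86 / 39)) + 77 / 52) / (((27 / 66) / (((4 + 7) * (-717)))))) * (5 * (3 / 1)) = -11328584465 / 1118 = -10132902.03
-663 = -663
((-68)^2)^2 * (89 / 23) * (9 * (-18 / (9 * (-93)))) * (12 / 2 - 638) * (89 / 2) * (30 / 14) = -4816651847178240 / 4991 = -965067490919.30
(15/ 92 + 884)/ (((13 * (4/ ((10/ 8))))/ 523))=212711945/ 19136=11115.80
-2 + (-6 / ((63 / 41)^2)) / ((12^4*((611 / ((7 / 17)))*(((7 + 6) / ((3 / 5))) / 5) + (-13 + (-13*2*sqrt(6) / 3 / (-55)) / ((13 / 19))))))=-35881453837109799251 / 17940726747242949888 + 1756645*sqrt(6) / 2562960963891849984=-2.00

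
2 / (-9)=-2 / 9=-0.22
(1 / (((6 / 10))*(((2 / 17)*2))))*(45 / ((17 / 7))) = 525 / 4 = 131.25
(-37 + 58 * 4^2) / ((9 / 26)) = 2574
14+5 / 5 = 15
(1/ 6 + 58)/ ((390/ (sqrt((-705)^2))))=16403/ 156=105.15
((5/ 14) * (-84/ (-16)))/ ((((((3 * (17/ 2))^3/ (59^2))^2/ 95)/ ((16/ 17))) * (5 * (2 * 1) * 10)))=7367355488/ 99712297539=0.07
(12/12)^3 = 1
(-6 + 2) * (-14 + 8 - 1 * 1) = 28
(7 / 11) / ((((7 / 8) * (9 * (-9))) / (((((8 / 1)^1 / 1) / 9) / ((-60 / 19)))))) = 0.00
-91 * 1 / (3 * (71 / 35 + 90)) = -3185 / 9663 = -0.33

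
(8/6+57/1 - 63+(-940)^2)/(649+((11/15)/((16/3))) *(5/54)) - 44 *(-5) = 886790708/560747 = 1581.45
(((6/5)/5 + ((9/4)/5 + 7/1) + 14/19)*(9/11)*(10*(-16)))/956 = -288198/249755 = -1.15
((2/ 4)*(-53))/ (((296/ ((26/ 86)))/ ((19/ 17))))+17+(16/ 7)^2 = 470625469/ 21204848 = 22.19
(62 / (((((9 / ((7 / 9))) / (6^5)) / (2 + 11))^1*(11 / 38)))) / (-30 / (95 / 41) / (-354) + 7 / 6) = 138434639616 / 89023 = 1555043.52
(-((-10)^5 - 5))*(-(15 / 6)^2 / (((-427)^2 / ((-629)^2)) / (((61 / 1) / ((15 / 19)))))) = -1252925809825 / 11956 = -104794731.50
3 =3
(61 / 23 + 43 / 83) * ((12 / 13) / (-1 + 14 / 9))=5.27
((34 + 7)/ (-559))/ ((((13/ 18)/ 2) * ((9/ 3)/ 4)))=-0.27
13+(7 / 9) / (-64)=7481 / 576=12.99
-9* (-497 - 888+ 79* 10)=5355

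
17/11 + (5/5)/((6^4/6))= 3683/2376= 1.55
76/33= 2.30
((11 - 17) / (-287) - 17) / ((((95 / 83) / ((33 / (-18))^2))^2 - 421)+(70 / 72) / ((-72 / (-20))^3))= 103191363947241504 / 2557818878496087871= 0.04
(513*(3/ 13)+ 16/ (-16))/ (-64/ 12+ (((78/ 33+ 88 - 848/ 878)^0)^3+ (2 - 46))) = -4578/ 1885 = -2.43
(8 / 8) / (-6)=-0.17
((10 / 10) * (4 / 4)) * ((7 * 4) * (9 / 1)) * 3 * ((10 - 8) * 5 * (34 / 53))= 4849.81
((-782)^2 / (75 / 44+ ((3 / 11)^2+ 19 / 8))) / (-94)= -295977616 / 188987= -1566.13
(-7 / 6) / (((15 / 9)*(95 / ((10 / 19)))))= -0.00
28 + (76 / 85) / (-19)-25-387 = -384.05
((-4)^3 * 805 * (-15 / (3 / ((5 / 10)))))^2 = 16589440000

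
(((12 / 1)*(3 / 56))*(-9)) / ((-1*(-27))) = -3 / 14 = -0.21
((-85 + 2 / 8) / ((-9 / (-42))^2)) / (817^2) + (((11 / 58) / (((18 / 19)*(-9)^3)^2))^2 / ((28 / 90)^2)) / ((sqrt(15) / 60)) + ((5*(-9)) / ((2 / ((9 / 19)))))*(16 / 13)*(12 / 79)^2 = -49621391501 / 162466155111 + 394221025*sqrt(15) / 60334703377695222336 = -0.31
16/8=2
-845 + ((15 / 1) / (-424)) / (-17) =-6090745 / 7208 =-845.00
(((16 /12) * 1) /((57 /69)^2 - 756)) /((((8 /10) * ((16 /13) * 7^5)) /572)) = -4917055 /80585464092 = -0.00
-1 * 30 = -30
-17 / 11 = -1.55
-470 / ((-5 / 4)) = 376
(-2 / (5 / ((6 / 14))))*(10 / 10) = -6 / 35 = -0.17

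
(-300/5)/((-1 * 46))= 1.30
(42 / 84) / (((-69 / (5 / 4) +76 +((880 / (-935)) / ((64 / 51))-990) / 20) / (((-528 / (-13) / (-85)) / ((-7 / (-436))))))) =167424 / 323323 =0.52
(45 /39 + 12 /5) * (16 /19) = 2.99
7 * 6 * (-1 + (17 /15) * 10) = 434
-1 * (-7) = 7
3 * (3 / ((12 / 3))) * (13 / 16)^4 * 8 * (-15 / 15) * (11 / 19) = -2827539 / 622592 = -4.54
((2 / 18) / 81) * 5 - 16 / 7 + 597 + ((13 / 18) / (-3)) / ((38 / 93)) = 594.13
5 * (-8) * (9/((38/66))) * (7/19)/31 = -83160/11191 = -7.43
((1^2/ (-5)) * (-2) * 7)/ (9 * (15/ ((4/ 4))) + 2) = 14/ 685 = 0.02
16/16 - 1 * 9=-8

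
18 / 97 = 0.19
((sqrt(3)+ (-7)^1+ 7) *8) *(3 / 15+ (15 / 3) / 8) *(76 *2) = 5016 *sqrt(3) / 5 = 1737.59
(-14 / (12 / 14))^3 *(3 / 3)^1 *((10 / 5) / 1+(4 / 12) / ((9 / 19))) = -8588377 / 729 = -11781.04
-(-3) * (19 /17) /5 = 57 /85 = 0.67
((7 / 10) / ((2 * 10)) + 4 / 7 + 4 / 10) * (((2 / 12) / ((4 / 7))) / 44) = 1409 / 211200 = 0.01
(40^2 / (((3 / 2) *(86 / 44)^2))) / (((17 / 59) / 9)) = 274137600 / 31433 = 8721.33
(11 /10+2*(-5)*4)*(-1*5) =389 /2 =194.50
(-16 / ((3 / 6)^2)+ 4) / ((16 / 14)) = -105 / 2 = -52.50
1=1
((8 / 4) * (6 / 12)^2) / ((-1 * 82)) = -1 / 164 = -0.01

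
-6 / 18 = -1 / 3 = -0.33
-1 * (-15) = 15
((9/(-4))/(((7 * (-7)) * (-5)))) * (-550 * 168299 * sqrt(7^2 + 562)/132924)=2524485 * sqrt(611)/394744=158.08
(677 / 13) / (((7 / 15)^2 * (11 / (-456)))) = -69460200 / 7007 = -9912.97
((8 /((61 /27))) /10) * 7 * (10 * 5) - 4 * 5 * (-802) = 986000 /61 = 16163.93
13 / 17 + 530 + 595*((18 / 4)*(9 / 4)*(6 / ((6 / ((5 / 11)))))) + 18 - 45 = 4850207 / 1496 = 3242.12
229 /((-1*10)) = -22.90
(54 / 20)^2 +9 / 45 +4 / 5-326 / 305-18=-65751 / 6100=-10.78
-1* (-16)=16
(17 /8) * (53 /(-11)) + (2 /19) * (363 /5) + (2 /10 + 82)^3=116080617157 /209000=555409.65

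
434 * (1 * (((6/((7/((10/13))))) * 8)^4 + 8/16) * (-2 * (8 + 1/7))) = -375441186792174/68574961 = -5474901.94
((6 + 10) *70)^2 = 1254400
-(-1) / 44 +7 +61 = 2993 / 44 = 68.02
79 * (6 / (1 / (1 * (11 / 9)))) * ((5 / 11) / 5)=158 / 3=52.67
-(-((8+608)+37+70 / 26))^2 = -429932.40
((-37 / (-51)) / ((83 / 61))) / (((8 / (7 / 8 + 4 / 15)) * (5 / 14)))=2164463 / 10159200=0.21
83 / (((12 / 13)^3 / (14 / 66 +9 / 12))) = 101.53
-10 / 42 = -5 / 21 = -0.24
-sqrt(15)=-3.87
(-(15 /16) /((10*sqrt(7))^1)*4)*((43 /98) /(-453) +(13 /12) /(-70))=14601*sqrt(7) /16573760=0.00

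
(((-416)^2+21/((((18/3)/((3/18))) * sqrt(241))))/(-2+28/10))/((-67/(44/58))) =-4759040/1943 - 385 * sqrt(241)/11238312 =-2449.33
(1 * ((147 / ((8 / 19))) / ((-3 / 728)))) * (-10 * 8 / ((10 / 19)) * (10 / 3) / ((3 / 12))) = 515103680 / 3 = 171701226.67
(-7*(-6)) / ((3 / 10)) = 140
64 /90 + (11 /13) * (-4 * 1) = -1564 /585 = -2.67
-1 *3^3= -27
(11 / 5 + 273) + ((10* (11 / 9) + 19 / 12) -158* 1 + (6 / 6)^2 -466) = -60119 / 180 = -333.99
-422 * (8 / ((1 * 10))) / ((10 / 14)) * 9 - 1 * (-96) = -103944 / 25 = -4157.76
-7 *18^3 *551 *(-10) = 224940240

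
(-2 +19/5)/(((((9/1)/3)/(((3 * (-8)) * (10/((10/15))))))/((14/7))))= -432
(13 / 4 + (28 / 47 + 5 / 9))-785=-1320773 / 1692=-780.60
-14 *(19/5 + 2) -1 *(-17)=-321/5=-64.20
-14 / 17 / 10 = -7 / 85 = -0.08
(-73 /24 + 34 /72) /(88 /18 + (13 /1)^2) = -37 /2504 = -0.01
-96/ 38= -48/ 19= -2.53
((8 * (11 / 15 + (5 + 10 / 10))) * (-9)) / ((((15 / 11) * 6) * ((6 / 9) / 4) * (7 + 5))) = -2222 / 75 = -29.63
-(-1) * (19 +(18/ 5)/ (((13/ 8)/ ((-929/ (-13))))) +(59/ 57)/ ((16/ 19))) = 7241743/ 40560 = 178.54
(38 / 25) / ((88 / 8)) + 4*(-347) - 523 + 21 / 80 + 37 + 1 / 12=-24730411 / 13200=-1873.52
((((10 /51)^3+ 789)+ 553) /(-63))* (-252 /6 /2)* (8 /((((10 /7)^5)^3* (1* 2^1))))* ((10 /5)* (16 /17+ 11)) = 85783176960369519276709 /422825062500000000000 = 202.88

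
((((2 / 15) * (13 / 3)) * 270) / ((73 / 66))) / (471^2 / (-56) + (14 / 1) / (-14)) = -44352 / 1246037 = -0.04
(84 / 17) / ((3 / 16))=448 / 17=26.35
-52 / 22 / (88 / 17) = -221 / 484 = -0.46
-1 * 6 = -6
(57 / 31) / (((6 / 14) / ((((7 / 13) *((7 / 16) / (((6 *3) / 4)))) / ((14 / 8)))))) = 931 / 7254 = 0.13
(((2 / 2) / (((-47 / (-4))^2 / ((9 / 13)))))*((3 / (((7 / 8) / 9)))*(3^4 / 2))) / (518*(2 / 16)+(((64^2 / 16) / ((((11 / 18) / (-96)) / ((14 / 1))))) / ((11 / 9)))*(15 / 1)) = -609700608 / 672261960085079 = -0.00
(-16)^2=256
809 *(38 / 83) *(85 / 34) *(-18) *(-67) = 1116712.41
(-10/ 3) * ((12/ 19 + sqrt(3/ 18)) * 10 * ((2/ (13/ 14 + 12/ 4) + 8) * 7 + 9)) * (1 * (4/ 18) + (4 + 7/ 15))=-1414544/ 209 - 176818 * sqrt(6)/ 99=-11143.04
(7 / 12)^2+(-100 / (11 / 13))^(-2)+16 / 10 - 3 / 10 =12474857 / 7605000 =1.64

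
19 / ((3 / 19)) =120.33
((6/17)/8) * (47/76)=141/5168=0.03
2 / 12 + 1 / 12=1 / 4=0.25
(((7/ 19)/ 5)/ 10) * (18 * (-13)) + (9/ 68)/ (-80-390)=-5235903/ 3036200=-1.72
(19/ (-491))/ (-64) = 19/ 31424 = 0.00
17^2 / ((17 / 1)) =17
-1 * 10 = -10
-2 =-2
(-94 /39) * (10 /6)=-470 /117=-4.02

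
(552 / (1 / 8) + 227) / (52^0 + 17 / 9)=41787 / 26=1607.19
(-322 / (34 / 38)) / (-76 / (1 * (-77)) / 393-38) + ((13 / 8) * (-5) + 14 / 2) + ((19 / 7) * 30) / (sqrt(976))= 285 * sqrt(61) / 854 + 34346541 / 4115224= 10.95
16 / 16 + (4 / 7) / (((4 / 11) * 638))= 407 / 406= 1.00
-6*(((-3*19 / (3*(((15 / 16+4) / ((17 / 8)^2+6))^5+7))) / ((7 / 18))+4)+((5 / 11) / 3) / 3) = 3905767217193382210 / 223974709893101937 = 17.44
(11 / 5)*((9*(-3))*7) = -2079 / 5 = -415.80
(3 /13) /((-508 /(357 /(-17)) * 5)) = 0.00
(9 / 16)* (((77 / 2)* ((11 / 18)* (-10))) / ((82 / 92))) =-97405 / 656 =-148.48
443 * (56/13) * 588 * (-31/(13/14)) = -6330803136/169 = -37460373.59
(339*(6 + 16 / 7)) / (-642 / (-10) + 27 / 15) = 3277 / 77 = 42.56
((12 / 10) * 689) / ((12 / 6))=2067 / 5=413.40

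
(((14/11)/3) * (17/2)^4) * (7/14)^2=584647/1056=553.64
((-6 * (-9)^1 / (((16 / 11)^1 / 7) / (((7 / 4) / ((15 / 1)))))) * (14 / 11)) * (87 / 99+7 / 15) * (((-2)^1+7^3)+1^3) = 19531449 / 1100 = 17755.86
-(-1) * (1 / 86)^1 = 1 / 86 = 0.01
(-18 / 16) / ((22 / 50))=-225 / 88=-2.56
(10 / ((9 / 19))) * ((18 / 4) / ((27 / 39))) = 1235 / 9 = 137.22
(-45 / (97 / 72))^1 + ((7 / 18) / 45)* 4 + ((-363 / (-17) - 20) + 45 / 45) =-20712914 / 667845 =-31.01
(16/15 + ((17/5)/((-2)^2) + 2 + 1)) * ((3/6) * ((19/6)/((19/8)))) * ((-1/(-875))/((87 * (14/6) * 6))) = 59/19183500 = 0.00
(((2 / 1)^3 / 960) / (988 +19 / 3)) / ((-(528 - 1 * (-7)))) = -1 / 63836200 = -0.00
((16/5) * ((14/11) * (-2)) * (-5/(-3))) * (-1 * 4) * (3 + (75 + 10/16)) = 140896/33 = 4269.58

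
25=25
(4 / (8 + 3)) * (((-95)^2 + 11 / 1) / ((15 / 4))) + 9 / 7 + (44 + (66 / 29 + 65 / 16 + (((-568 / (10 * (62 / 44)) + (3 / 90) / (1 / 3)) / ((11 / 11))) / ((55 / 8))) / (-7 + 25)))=5136442579 / 5537840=927.52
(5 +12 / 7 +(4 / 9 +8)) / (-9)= -955 / 567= -1.68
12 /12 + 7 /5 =12 /5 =2.40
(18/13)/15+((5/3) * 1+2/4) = 881/390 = 2.26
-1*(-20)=20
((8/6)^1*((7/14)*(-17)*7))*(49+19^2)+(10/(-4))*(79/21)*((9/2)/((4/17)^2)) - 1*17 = -44766083/1344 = -33308.10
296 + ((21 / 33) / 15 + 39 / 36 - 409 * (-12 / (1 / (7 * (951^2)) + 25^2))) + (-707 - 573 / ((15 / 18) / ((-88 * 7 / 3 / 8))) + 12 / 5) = 5630557353162637 / 326432236020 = 17248.78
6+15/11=81/11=7.36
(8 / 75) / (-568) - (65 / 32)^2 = -22499149 / 5452800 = -4.13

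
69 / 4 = 17.25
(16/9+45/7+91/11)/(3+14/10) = 28550/7623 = 3.75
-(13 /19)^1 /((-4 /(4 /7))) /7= 13 /931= 0.01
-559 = -559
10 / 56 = 5 / 28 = 0.18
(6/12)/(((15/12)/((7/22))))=7/55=0.13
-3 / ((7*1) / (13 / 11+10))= -369 / 77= -4.79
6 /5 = 1.20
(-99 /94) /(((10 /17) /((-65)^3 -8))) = 462207339 /940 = 491709.94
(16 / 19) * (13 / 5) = 208 / 95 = 2.19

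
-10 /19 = -0.53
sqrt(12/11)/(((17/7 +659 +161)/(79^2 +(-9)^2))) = 88508 * sqrt(33)/63327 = 8.03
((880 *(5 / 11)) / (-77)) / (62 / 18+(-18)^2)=-3600 / 226919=-0.02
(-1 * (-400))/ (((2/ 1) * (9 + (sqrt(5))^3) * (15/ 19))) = -570/ 11 + 950 * sqrt(5)/ 33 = 12.55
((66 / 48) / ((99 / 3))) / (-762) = -1 / 18288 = -0.00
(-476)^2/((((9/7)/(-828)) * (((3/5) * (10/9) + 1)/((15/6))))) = -218872416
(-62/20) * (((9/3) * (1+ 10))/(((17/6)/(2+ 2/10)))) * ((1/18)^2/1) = -3751/15300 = -0.25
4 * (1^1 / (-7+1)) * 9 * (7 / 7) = -6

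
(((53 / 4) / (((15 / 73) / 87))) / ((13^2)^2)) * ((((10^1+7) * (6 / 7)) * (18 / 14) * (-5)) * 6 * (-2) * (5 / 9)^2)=95370850 / 1399489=68.15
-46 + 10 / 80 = -367 / 8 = -45.88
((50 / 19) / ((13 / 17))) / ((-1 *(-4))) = 425 / 494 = 0.86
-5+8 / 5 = -17 / 5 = -3.40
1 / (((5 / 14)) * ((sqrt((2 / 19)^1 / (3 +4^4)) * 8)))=7 * sqrt(9842) / 40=17.36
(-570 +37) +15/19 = -10112/19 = -532.21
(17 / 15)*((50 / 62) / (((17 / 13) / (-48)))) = -1040 / 31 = -33.55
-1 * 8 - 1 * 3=-11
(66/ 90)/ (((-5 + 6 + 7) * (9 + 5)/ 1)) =11/ 1680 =0.01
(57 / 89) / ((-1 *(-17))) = 57 / 1513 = 0.04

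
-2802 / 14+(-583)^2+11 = 2377899 / 7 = 339699.86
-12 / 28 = -3 / 7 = -0.43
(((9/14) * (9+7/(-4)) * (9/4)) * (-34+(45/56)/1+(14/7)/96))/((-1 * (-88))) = -8728101/2207744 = -3.95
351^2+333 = 123534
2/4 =1/2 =0.50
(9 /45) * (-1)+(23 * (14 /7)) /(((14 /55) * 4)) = 6297 /140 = 44.98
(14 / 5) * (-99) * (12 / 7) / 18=-26.40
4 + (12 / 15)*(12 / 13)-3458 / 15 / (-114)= 791 / 117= 6.76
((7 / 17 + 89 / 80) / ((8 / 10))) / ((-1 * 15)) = -691 / 5440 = -0.13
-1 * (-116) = 116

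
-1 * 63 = -63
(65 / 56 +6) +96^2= 516497 / 56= 9223.16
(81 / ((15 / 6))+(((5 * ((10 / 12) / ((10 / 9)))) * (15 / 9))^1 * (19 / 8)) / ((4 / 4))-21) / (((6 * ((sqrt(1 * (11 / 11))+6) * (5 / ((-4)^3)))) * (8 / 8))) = -4199 / 525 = -8.00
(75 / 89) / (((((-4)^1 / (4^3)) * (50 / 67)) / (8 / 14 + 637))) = -7176504 / 623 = -11519.27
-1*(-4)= 4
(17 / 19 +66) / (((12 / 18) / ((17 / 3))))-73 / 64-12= 675445 / 1216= 555.46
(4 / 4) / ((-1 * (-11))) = 1 / 11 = 0.09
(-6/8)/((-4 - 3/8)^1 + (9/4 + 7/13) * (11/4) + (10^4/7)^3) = -53508/208000000234955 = -0.00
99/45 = 11/5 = 2.20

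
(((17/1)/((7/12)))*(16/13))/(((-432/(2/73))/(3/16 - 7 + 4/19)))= 3791/252434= 0.02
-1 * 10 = -10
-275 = -275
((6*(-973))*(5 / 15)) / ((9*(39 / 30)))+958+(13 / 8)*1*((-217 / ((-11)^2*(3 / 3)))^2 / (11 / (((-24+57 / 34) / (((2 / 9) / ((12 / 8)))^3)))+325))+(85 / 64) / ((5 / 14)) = 19245059365902542797 / 24195142477430496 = 795.41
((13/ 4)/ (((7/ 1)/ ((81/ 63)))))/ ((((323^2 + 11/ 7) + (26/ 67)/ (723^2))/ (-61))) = -19227540807/ 55090371673904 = -0.00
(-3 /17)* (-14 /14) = 3 /17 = 0.18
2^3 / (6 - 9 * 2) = -0.67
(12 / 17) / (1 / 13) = 156 / 17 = 9.18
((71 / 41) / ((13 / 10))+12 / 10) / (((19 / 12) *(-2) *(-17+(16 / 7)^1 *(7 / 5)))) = 13496 / 232921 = 0.06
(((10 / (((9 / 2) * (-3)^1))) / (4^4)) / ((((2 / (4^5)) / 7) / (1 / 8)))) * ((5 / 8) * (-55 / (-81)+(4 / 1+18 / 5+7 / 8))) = -1038065 / 139968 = -7.42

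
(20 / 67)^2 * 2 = 800 / 4489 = 0.18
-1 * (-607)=607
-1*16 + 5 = -11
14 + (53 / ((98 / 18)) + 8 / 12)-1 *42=-2587 / 147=-17.60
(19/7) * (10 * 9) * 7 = 1710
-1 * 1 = -1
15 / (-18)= -5 / 6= -0.83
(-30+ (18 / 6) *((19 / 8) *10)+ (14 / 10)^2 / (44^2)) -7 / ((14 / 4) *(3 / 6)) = 1802949 / 48400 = 37.25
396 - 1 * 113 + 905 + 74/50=29737/25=1189.48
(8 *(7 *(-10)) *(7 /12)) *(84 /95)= -5488 /19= -288.84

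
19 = 19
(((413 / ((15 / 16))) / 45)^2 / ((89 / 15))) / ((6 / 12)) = 87331328 / 2703375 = 32.30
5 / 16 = 0.31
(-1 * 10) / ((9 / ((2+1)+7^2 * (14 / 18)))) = -3700 / 81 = -45.68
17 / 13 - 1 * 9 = -100 / 13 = -7.69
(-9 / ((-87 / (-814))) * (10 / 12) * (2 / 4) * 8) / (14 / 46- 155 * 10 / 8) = 20240 / 13949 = 1.45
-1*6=-6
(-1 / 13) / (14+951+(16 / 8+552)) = -1 / 19747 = -0.00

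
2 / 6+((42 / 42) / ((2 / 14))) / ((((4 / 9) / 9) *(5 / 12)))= 5108 / 15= 340.53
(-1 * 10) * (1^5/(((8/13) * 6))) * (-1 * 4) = 65/6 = 10.83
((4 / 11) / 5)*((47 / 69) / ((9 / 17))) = 3196 / 34155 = 0.09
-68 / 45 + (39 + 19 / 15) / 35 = -568 / 1575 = -0.36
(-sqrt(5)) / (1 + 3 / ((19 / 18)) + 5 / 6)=-114* sqrt(5) / 533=-0.48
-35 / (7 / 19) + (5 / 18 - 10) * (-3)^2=-365 / 2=-182.50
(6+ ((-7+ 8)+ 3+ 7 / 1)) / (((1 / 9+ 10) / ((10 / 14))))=765 / 637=1.20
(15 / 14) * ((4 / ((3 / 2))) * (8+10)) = 360 / 7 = 51.43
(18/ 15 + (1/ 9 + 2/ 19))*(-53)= -64183/ 855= -75.07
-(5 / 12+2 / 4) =-11 / 12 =-0.92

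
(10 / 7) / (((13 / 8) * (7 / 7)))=80 / 91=0.88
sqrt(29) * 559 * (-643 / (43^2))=-8359 * sqrt(29) / 43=-1046.85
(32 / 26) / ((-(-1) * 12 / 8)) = 32 / 39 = 0.82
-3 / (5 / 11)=-33 / 5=-6.60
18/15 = 6/5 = 1.20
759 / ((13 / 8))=467.08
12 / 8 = 3 / 2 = 1.50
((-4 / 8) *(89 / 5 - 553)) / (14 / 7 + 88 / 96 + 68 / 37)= 594072 / 10555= 56.28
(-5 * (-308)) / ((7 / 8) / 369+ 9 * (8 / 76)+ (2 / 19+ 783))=86375520 / 43976077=1.96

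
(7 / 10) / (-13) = -7 / 130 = -0.05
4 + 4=8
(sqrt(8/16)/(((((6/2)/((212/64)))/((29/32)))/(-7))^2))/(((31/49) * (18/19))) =107768911411 * sqrt(2)/2632974336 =57.88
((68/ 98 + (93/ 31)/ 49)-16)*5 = -3735/ 49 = -76.22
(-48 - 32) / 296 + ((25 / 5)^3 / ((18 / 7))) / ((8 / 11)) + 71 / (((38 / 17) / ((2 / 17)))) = 7117303 / 101232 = 70.31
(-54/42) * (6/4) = -27/14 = -1.93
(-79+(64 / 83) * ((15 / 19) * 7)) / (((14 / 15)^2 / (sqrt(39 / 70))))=-5303835 * sqrt(2730) / 4327288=-64.04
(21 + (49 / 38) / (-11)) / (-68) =-8729 / 28424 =-0.31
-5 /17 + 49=828 /17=48.71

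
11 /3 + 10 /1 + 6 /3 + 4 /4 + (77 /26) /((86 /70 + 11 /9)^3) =605349649525 /35887772544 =16.87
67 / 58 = 1.16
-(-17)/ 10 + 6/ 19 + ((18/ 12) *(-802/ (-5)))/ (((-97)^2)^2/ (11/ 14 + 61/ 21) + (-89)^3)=1382238615151/ 685702325330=2.02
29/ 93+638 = 59363/ 93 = 638.31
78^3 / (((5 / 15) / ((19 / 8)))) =3381183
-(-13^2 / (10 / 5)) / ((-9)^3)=-169 / 1458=-0.12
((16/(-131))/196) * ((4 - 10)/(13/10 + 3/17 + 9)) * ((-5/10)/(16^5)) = -255/1498446430208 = -0.00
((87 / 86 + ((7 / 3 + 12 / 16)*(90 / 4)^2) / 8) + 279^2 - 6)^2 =184455933324788889 / 30294016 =6088857064.21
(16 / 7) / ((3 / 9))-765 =-5307 / 7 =-758.14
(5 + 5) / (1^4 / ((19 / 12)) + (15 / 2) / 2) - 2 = 94 / 333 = 0.28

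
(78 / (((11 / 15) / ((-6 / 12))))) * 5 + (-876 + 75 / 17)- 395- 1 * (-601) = -174190 / 187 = -931.50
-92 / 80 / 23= -1 / 20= -0.05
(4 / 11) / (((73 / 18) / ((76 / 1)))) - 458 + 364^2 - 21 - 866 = 105319725 / 803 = 131157.81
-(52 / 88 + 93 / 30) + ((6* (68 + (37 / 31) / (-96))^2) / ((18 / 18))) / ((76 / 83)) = 9834654578783 / 324741120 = 30284.60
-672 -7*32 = -896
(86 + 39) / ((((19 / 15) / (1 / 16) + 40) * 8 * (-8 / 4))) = -0.13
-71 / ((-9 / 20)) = 1420 / 9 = 157.78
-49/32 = -1.53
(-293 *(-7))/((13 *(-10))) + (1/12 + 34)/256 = -3123751/199680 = -15.64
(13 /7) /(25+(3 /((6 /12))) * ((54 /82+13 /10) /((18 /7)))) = 15990 /254597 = 0.06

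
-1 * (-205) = 205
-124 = -124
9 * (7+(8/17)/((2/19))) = 1755/17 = 103.24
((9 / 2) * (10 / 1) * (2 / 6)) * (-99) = -1485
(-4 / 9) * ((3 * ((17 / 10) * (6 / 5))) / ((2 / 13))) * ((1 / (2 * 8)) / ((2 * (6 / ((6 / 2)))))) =-221 / 800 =-0.28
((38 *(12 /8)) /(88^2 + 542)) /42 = 19 /116004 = 0.00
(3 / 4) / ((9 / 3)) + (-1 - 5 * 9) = -183 / 4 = -45.75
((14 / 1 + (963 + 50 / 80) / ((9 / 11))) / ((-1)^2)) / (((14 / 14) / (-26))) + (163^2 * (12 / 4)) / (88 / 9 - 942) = -4692397279 / 151020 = -31071.36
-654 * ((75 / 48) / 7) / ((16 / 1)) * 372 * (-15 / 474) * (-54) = -102637125 / 17696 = -5800.02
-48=-48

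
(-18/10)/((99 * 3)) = -1/165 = -0.01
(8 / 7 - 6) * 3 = -102 / 7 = -14.57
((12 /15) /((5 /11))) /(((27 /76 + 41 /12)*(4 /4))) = 2508 /5375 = 0.47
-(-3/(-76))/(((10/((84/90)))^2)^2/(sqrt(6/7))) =-343*sqrt(42)/801562500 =-0.00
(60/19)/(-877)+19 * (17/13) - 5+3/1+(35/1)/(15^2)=23.00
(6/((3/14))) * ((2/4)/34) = 7/17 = 0.41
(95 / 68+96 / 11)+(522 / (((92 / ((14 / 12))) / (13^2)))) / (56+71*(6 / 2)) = 33050189 / 2313938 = 14.28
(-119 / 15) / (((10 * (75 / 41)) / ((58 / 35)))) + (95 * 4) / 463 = 1328881 / 13021875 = 0.10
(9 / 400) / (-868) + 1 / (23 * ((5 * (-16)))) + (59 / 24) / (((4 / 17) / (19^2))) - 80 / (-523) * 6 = 47268628145707 / 12529406400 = 3772.62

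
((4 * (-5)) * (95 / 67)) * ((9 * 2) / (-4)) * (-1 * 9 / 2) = -38475 / 67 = -574.25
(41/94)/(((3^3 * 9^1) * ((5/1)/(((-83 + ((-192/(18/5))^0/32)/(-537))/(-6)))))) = 58477193/11775507840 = 0.00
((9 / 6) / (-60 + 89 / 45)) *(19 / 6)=-855 / 10444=-0.08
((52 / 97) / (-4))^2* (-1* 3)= -507 / 9409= -0.05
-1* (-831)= 831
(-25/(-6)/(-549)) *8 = -100/1647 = -0.06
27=27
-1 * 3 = -3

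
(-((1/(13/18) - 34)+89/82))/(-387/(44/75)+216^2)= 739442/1078706187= 0.00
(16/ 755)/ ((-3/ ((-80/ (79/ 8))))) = 2048/ 35787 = 0.06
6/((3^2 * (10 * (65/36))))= 12/325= 0.04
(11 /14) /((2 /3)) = 33 /28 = 1.18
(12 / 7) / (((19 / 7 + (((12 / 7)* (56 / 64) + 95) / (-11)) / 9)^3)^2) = 12152414876914642176 / 196418894446183305961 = 0.06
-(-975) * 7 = 6825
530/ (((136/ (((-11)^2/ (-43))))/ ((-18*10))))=1442925/ 731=1973.91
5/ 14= 0.36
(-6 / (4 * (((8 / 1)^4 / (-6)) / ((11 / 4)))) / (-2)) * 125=-12375 / 32768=-0.38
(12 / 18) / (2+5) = 2 / 21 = 0.10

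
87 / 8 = 10.88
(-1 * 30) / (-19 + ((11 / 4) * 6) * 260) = -30 / 4271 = -0.01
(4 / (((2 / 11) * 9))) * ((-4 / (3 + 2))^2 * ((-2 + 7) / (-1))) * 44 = -15488 / 45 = -344.18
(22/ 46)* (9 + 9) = 198/ 23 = 8.61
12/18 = 2/3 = 0.67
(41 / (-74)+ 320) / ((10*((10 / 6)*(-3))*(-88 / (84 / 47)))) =45129 / 347800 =0.13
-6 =-6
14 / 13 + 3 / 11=193 / 143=1.35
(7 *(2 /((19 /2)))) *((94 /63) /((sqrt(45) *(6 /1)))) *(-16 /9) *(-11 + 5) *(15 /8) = 752 *sqrt(5) /1539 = 1.09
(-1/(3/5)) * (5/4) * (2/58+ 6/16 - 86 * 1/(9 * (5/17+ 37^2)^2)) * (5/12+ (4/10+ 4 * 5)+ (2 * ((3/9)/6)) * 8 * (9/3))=-815967842292535/40730929667712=-20.03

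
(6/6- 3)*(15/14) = -15/7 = -2.14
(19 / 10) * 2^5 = 304 / 5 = 60.80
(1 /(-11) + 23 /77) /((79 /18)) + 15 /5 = 18537 /6083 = 3.05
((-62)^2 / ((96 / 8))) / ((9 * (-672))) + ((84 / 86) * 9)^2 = 2590710407 / 33548256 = 77.22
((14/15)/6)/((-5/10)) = -14/45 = -0.31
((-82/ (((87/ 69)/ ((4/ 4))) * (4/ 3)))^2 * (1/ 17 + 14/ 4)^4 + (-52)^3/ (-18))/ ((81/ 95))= 1496833212553288975/ 3277171607616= 456745.45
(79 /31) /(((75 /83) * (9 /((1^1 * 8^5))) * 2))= 107429888 /20925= 5134.04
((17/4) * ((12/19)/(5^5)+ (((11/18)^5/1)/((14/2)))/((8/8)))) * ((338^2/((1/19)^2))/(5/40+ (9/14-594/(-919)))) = 82415339614807005209/53720565862500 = 1534148.76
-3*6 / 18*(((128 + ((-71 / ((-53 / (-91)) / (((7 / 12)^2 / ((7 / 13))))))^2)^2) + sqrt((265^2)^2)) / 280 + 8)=-119745363013093898203969 / 949973472738017280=-126051.27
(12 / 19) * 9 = 5.68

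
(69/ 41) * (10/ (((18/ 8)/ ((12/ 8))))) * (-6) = -2760/ 41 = -67.32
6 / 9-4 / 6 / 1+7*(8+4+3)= 105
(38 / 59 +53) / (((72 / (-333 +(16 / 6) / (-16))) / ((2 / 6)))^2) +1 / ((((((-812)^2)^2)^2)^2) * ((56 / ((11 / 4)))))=131759691329561501710913848046275942945483930274912118883 / 1032393545954627657500034170552652592390774610955599872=127.63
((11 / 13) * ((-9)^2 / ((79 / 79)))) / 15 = 4.57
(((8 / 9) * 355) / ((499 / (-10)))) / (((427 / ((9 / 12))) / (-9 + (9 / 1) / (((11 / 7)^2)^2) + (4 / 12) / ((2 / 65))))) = -1032002750 / 28076416137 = -0.04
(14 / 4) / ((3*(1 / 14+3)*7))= 7 / 129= 0.05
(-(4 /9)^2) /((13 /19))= -304 /1053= -0.29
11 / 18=0.61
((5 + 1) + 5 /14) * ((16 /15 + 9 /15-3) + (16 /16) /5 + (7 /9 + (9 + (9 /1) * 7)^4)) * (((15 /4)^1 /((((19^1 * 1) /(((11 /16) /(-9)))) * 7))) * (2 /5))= -73995481901 /502740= -147184.39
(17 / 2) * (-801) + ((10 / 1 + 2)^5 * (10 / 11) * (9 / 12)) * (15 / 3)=18512613 / 22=841482.41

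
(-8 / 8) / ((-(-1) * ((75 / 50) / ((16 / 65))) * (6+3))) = -32 / 1755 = -0.02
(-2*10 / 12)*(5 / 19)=-25 / 57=-0.44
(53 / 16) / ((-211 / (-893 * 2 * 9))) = 425961 / 1688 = 252.35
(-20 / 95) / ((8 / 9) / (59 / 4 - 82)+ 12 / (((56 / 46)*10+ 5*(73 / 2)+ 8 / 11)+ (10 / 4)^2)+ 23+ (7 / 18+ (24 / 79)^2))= -24667222525848 / 2756697684840965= -0.01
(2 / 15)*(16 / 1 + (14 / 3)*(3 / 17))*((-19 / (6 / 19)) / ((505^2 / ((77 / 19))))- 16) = -7002384818 / 195094125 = -35.89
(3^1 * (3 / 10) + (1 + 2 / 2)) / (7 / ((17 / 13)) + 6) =493 / 1930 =0.26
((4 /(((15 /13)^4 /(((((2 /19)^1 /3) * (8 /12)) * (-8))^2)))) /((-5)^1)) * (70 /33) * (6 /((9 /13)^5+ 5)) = -0.04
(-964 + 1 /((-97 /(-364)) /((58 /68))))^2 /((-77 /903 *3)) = -107938181703052 /29911211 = -3608619.58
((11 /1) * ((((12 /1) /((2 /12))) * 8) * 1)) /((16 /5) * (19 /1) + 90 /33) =174240 /1747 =99.74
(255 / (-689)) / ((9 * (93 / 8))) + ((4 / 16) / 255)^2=-8731849 / 2469100400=-0.00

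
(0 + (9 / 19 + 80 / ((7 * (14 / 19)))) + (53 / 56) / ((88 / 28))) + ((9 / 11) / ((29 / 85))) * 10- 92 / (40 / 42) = -121676467 / 2159920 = -56.33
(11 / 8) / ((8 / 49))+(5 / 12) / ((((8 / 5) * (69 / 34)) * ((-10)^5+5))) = 2231348087 / 264946752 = 8.42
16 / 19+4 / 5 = 1.64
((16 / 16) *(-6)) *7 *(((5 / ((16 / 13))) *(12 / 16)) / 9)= -455 / 32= -14.22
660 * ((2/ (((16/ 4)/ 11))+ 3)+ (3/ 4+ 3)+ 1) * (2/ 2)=8745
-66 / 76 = -33 / 38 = -0.87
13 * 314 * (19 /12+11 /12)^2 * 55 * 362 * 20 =10159077500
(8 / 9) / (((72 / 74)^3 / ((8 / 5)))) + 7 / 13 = 888124 / 426465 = 2.08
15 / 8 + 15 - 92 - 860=-7481 / 8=-935.12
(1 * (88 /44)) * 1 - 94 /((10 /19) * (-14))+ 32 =3273 /70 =46.76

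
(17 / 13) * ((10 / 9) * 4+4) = 11.04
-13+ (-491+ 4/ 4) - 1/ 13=-6540/ 13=-503.08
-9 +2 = -7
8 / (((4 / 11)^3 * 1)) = 1331 / 8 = 166.38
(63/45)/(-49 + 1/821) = -5747/201140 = -0.03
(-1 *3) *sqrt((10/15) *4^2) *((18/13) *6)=-432 *sqrt(6)/13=-81.40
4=4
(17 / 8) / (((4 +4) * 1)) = 0.27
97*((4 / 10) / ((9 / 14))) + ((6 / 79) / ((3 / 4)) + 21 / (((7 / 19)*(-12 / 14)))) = -42967 / 7110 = -6.04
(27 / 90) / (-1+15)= 3 / 140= 0.02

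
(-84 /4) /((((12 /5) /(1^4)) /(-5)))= 175 /4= 43.75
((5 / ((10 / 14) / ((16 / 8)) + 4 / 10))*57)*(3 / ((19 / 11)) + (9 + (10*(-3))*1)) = -384300 / 53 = -7250.94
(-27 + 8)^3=-6859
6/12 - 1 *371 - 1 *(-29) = -683/2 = -341.50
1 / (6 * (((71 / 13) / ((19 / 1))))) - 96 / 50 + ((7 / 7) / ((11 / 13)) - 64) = -7516153 / 117150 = -64.16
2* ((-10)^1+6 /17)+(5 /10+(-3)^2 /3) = -537 /34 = -15.79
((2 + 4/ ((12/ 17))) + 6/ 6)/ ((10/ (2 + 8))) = 26/ 3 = 8.67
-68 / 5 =-13.60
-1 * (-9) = 9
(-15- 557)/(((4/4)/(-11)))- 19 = 6273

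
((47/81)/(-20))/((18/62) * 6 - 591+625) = -1457/1794960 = -0.00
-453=-453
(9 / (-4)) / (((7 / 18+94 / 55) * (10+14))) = -1485 / 33232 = -0.04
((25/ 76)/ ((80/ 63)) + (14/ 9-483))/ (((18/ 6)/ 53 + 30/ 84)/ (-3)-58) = 1953720503/ 236052960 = 8.28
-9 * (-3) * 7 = 189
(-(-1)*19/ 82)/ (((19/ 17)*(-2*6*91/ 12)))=-17/ 7462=-0.00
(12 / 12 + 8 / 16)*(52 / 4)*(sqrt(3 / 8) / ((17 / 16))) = 78*sqrt(6) / 17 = 11.24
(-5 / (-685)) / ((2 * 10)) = 1 / 2740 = 0.00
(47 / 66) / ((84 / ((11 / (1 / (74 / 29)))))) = 1739 / 7308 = 0.24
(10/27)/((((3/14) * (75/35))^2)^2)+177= 4103851007/22143375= 185.33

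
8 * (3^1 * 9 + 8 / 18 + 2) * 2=4240 / 9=471.11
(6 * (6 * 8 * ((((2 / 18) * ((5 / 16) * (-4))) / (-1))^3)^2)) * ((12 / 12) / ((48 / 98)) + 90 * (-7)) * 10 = -1177421875 / 90699264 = -12.98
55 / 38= 1.45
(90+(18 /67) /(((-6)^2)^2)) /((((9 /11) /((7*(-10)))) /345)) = -19222478275 /7236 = -2656506.12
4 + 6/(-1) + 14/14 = -1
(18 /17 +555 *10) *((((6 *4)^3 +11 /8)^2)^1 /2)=36075186622941 /68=530517450337.37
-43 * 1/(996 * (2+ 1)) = -0.01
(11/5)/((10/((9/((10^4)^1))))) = 99/500000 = 0.00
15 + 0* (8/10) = 15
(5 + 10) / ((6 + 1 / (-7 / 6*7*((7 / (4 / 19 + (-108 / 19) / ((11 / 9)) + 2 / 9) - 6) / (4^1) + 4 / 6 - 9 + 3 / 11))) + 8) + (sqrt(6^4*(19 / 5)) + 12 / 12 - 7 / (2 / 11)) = -130655821305 / 3586537981 + 36*sqrt(95) / 5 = 33.75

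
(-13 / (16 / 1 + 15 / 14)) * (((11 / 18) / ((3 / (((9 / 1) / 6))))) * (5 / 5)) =-1001 / 4302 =-0.23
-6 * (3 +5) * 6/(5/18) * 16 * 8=-663552/5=-132710.40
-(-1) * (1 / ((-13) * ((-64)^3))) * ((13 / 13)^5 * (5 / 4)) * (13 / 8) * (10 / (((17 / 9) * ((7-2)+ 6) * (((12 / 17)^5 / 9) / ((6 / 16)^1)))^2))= 0.00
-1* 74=-74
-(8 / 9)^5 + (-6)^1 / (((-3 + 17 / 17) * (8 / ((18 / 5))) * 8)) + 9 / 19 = 15707977 / 179508960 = 0.09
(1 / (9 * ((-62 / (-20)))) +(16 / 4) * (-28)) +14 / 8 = -122999 / 1116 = -110.21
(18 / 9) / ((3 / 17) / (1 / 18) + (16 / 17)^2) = 289 / 587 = 0.49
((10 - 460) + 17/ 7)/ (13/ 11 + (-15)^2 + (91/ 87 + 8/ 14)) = -2998281/ 1526027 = -1.96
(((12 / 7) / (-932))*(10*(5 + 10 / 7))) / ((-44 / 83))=0.22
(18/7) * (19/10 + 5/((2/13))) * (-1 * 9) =-27864/35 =-796.11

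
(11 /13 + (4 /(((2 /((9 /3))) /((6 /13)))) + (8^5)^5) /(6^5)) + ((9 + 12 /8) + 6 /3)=122781528554610775893389 /25272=4858401731347371632.38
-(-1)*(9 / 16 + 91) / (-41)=-1465 / 656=-2.23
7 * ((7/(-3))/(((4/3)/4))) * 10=-490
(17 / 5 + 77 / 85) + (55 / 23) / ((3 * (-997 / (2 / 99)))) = 226603292 / 52626645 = 4.31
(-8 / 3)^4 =4096 / 81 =50.57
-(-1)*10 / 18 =5 / 9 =0.56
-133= -133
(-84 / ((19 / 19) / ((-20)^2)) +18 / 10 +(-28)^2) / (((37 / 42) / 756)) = -5209582392 / 185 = -28159904.82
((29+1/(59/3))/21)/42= 857/26019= 0.03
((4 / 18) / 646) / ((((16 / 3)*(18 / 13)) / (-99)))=-0.00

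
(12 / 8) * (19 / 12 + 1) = 31 / 8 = 3.88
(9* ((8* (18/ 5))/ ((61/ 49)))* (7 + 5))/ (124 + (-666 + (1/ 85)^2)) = -1101159360/ 238872889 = -4.61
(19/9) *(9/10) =1.90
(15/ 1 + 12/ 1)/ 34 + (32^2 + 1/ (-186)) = 1620191/ 1581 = 1024.79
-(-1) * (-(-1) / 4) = 1 / 4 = 0.25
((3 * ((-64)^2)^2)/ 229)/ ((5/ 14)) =704643072/ 1145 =615408.80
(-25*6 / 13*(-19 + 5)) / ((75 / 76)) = 163.69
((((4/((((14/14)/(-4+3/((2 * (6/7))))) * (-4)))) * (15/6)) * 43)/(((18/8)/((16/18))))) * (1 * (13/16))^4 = 6140615/147456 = 41.64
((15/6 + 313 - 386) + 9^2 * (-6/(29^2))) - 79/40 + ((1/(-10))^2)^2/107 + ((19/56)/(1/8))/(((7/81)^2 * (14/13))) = 571312641265991/2160587870000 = 264.42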